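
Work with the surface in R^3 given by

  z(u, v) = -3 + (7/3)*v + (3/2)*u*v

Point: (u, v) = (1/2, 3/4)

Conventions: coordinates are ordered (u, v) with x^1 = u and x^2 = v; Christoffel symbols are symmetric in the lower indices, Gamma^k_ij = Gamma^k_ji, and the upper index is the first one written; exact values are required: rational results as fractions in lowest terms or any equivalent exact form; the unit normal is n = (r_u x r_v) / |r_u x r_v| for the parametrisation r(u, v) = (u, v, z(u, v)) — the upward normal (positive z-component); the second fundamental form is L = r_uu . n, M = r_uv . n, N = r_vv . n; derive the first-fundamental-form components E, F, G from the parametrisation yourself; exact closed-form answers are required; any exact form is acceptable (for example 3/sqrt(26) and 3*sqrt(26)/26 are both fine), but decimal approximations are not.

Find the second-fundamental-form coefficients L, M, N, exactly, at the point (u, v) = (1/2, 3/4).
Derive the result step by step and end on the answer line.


z_u = 9/8, z_v = 37/12, z_uu = 0, z_uv = 3/2, z_vv = 0
E = 145/64, F = 111/32, G = 1513/144; answer radicand W^2 = 6781/576
unnormalised second-form numerators: l = 0, m = 3/2, n = 0; L = l/sqrt(6781/576), and similarly M = m/sqrt(W^2), N = n/sqrt(W^2)

Answer: L = 0, M = 36*sqrt(6781)/6781, N = 0


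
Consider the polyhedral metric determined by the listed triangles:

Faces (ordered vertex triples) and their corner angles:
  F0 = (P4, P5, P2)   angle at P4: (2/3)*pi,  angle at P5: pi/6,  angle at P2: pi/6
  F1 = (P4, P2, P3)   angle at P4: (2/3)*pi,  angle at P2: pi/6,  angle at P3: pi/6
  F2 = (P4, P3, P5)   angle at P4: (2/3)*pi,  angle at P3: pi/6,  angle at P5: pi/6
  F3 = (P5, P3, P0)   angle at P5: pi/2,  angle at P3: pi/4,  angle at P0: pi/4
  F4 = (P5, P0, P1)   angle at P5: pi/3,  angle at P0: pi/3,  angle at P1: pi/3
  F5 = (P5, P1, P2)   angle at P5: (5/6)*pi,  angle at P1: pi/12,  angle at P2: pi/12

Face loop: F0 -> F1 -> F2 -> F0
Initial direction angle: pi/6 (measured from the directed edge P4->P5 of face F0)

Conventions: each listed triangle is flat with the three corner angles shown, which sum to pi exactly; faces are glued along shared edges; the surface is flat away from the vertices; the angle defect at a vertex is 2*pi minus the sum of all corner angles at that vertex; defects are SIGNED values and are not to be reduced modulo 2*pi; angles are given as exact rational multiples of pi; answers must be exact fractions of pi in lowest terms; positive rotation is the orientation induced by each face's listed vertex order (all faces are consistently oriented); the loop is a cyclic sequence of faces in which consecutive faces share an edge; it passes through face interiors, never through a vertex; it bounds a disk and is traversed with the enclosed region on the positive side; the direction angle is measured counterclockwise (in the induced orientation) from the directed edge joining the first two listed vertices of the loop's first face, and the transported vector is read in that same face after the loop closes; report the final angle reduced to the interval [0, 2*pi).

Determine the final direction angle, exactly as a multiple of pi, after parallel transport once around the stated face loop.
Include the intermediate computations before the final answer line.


enclosed vertex P4: corner angles sum to 2*pi, defect = 2*pi - 2*pi = 0
holonomy = initial angle + sum of enclosed defects (mod 2*pi), positive in the induced orientation
final angle = pi/6 + 0 = pi/6 (mod 2*pi)

Answer: final direction angle = pi/6


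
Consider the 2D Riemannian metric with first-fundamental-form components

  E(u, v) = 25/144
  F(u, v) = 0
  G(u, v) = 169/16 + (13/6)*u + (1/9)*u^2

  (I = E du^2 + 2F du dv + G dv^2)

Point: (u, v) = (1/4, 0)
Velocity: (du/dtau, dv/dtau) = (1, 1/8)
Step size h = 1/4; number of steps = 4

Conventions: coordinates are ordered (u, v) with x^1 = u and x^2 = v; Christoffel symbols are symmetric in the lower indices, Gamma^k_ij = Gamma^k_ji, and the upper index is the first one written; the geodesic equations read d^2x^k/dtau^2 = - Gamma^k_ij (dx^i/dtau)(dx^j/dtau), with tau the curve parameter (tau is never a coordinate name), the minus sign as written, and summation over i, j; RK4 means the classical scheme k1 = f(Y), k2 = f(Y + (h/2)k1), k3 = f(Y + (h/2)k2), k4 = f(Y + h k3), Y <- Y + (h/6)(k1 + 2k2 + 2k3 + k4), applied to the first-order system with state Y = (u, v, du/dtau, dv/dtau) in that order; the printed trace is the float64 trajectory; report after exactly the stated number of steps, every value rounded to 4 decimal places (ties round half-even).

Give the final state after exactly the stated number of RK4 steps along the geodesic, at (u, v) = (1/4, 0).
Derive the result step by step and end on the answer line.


f(Y) = (du/dtau, dv/dtau, -Gamma^u_ij Y'^i Y'^j, -Gamma^v_ij Y'^i Y'^j) with the Gammas evaluated at the stage position; h = 0.250000; intermediate values shown to 6 dp
step 0: u = 0.2500, v = 0.0000, du/dtau = 1.0000, dv/dtau = 0.1250
step 1:
  k1: at (u, v) = (0.250000, 0.000000), (du/dtau, dv/dtau) = (1.000000, 0.125000); Gamma_uuu = 0.000000, Gamma_uuv = 0.000000, Gamma_uvv = -6.400000, Gamma_vuu = 0.000000, Gamma_vuv = 0.100000, Gamma_vvv = 0.000000; k1 = (1.000000, 0.125000, 0.100000, -0.025000)
  k2: at (u, v) = (0.375000, 0.015625), (du/dtau, dv/dtau) = (1.012500, 0.121875); Gamma_uuu = 0.000000, Gamma_uuv = 0.000000, Gamma_uvv = -6.480000, Gamma_vuu = 0.000000, Gamma_vuv = 0.098765, Gamma_vvv = 0.000000; k2 = (1.012500, 0.121875, 0.096251, -0.024375)
  k3: at (u, v) = (0.376563, 0.015234), (du/dtau, dv/dtau) = (1.012031, 0.121953); Gamma_uuu = 0.000000, Gamma_uuv = 0.000000, Gamma_uvv = -6.481000, Gamma_vuu = 0.000000, Gamma_vuv = 0.098750, Gamma_vvv = 0.000000; k3 = (1.012031, 0.121953, 0.096389, -0.024376)
  k4: at (u, v) = (0.503008, 0.030488), (du/dtau, dv/dtau) = (1.024097, 0.118906); Gamma_uuu = 0.000000, Gamma_uuv = 0.000000, Gamma_uvv = -6.561925, Gamma_vuu = 0.000000, Gamma_vuv = 0.097532, Gamma_vvv = 0.000000; k4 = (1.024097, 0.118906, 0.092777, -0.023753)
  Y <- Y + (h/6)(k1 + 2k2 + 2k3 + k4): u = 0.5030, v = 0.0305, du/dtau = 1.0241, dv/dtau = 0.1189
step 2:
  k1: at (u, v) = (0.503048, 0.030482), (du/dtau, dv/dtau) = (1.024086, 0.118906); Gamma_uuu = 0.000000, Gamma_uuv = 0.000000, Gamma_uvv = -6.561951, Gamma_vuu = 0.000000, Gamma_vuv = 0.097532, Gamma_vvv = 0.000000; k1 = (1.024086, 0.118906, 0.092777, -0.023753)
  k2: at (u, v) = (0.631059, 0.045345), (du/dtau, dv/dtau) = (1.035683, 0.115937); Gamma_uuu = 0.000000, Gamma_uuv = 0.000000, Gamma_uvv = -6.643878, Gamma_vuu = 0.000000, Gamma_vuv = 0.096329, Gamma_vvv = 0.000000; k2 = (1.035683, 0.115937, 0.089303, -0.023133)
  k3: at (u, v) = (0.632509, 0.044974), (du/dtau, dv/dtau) = (1.035249, 0.116014); Gamma_uuu = 0.000000, Gamma_uuv = 0.000000, Gamma_uvv = -6.644806, Gamma_vuu = 0.000000, Gamma_vuv = 0.096316, Gamma_vvv = 0.000000; k3 = (1.035249, 0.116014, 0.089435, -0.023136)
  k4: at (u, v) = (0.761860, 0.059485), (du/dtau, dv/dtau) = (1.046444, 0.113122); Gamma_uuu = 0.000000, Gamma_uuv = 0.000000, Gamma_uvv = -6.727591, Gamma_vuu = 0.000000, Gamma_vuv = 0.095131, Gamma_vvv = 0.000000; k4 = (1.046444, 0.113122, 0.086090, -0.022522)
  Y <- Y + (h/6)(k1 + 2k2 + 2k3 + k4): u = 0.7619, v = 0.0595, du/dtau = 1.0464, dv/dtau = 0.1131
step 3:
  k1: at (u, v) = (0.761898, 0.059479), (du/dtau, dv/dtau) = (1.046433, 0.113122); Gamma_uuu = 0.000000, Gamma_uuv = 0.000000, Gamma_uvv = -6.727615, Gamma_vuu = 0.000000, Gamma_vuv = 0.095130, Gamma_vvv = 0.000000; k1 = (1.046433, 0.113122, 0.086091, -0.022522)
  k2: at (u, v) = (0.892702, 0.073619), (du/dtau, dv/dtau) = (1.057195, 0.110307); Gamma_uuu = 0.000000, Gamma_uuv = 0.000000, Gamma_uvv = -6.811329, Gamma_vuu = 0.000000, Gamma_vuv = 0.093961, Gamma_vvv = 0.000000; k2 = (1.057195, 0.110307, 0.082878, -0.021915)
  k3: at (u, v) = (0.894047, 0.073267), (du/dtau, dv/dtau) = (1.056793, 0.110383); Gamma_uuu = 0.000000, Gamma_uuv = 0.000000, Gamma_uvv = -6.812190, Gamma_vuu = 0.000000, Gamma_vuv = 0.093949, Gamma_vvv = 0.000000; k3 = (1.056793, 0.110383, 0.083002, -0.021919)
  k4: at (u, v) = (1.026096, 0.087075), (du/dtau, dv/dtau) = (1.067184, 0.107642); Gamma_uuu = 0.000000, Gamma_uuv = 0.000000, Gamma_uvv = -6.896702, Gamma_vuu = 0.000000, Gamma_vuv = 0.092798, Gamma_vvv = 0.000000; k4 = (1.067184, 0.107642, 0.079911, -0.021320)
  Y <- Y + (h/6)(k1 + 2k2 + 2k3 + k4): u = 1.0261, v = 0.0871, du/dtau = 1.0672, dv/dtau = 0.1076
step 4:
  k1: at (u, v) = (1.026131, 0.087068), (du/dtau, dv/dtau) = (1.067173, 0.107643); Gamma_uuu = 0.000000, Gamma_uuv = 0.000000, Gamma_uvv = -6.896724, Gamma_vuu = 0.000000, Gamma_vuv = 0.092798, Gamma_vvv = 0.000000; k1 = (1.067173, 0.107643, 0.079912, -0.021320)
  k2: at (u, v) = (1.159528, 0.100524), (du/dtau, dv/dtau) = (1.077162, 0.104978); Gamma_uuu = 0.000000, Gamma_uuv = 0.000000, Gamma_uvv = -6.982098, Gamma_vuu = 0.000000, Gamma_vuv = 0.091663, Gamma_vvv = 0.000000; k2 = (1.077162, 0.104978, 0.076945, -0.020730)
  k3: at (u, v) = (1.160776, 0.100190), (du/dtau, dv/dtau) = (1.076791, 0.105051); Gamma_uuu = 0.000000, Gamma_uuv = 0.000000, Gamma_uvv = -6.982897, Gamma_vuu = 0.000000, Gamma_vuv = 0.091653, Gamma_vvv = 0.000000; k3 = (1.076791, 0.105051, 0.077062, -0.020735)
  k4: at (u, v) = (1.295329, 0.113331), (du/dtau, dv/dtau) = (1.086439, 0.102459); Gamma_uuu = 0.000000, Gamma_uuv = 0.000000, Gamma_uvv = -7.069011, Gamma_vuu = 0.000000, Gamma_vuv = 0.090536, Gamma_vvv = 0.000000; k4 = (1.086439, 0.102459, 0.074209, -0.020156)
  Y <- Y + (h/6)(k1 + 2k2 + 2k3 + k4): u = 1.2954, v = 0.1133, du/dtau = 1.0864, dv/dtau = 0.1025

Answer: u = 1.2954, v = 0.1133, du/dtau = 1.0864, dv/dtau = 0.1025


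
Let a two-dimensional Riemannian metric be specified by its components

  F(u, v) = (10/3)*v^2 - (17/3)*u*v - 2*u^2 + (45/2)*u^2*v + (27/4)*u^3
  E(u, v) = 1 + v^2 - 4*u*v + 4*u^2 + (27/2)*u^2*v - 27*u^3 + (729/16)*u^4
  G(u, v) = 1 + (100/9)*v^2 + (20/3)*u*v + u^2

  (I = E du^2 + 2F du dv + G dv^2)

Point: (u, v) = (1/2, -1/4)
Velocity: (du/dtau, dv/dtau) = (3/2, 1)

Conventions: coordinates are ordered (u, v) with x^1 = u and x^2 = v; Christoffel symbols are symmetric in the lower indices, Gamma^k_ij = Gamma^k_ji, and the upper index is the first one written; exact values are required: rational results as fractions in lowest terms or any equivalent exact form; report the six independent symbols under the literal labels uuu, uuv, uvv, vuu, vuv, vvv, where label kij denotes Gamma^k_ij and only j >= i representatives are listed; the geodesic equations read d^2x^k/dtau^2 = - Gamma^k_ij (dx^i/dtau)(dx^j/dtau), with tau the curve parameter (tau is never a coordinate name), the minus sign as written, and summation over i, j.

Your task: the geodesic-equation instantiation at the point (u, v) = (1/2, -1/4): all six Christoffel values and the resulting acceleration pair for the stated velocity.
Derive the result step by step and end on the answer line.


E = 305/256, F = -7/48, G = 10/9 at the point
E_u = 133/32, E_v = 7/8, F_u = -55/48, F_v = 9/8, G_u = -2/3, G_v = -20/9
EG - F^2 = 3001/2304;  g^inv = (2304/3001) * [[10/9, 7/48], [7/48, 305/256]]
first-kind symbols [ij,l] = (1/2)(d_i g_jl + d_j g_il - d_l g_ij): [uu,u] = E_u/2 = 133/64, [uu,v] = F_u - E_v/2 = -19/12, [uv,u] = E_v/2 = 7/16, [uv,v] = G_u/2 = -1/3, [vv,u] = F_v - G_u/2 = 35/24, [vv,v] = G_v/2 = -10/9
Gamma^u_ij = (G*[ij,u] - F*[ij,v])/(EG - F^2), Gamma^v_ij = (E*[ij,v] - F*[ij,u])/(EG - F^2)
Gamma_uuu = 4788/3001, Gamma_uuv = 1008/3001, Gamma_uvv = 3360/3001, Gamma_vuu = -3648/3001, Gamma_vuv = -768/3001, Gamma_vvv = -2560/3001
d^2u/dtau^2 = -(Gamma_uuu*(3/2)^2 + 2*Gamma_uuv*(3/2)*(1) + Gamma_uvv*(1)^2) = -17157/3001
d^2v/dtau^2 = -(Gamma_vuu*(3/2)^2 + 2*Gamma_vuv*(3/2)*(1) + Gamma_vvv*(1)^2) = 13072/3001

Answer: Gamma_uuu = 4788/3001, Gamma_uuv = 1008/3001, Gamma_uvv = 3360/3001, Gamma_vuu = -3648/3001, Gamma_vuv = -768/3001, Gamma_vvv = -2560/3001; accelerations (d^2u/dtau^2, d^2v/dtau^2) = (-17157/3001, 13072/3001)


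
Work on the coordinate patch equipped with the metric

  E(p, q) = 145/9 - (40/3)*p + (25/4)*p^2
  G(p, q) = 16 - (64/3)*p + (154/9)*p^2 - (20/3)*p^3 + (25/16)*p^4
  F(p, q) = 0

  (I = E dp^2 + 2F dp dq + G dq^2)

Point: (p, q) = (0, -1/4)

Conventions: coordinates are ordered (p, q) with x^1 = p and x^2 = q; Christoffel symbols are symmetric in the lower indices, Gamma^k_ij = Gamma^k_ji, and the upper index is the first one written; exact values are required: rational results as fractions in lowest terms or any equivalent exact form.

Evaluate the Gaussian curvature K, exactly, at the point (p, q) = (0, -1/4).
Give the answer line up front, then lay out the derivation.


Answer: K = -729/33640

E = 145/9, F = 0, G = 16, EG - F^2 = 2320/9 at the point
E_p = -40/3, E_q = 0, F_p = 0, F_q = 0, G_p = -64/3, G_q = 0
E_qq = 0, F_pq = 0, G_pp = 308/9
Apply the Brioschi formula K = (det M1 - det M2)/(EG - F^2)^2 over the derivative matrices of E, F, G.
M1 = [[-E_qq/2 + F_pq - G_pp/2, E_p/2, F_p - E_q/2], [F_q - G_p/2, E, F], [G_q/2, F, G]] = [[-154/9, -20/3, 0], [32/3, 145/9, 0], [0, 0, 16]]; det M1 = -265120/81
M2 = [[0, E_q/2, G_p/2], [E_q/2, E, F], [G_p/2, F, G]] = [[0, 0, -32/3], [0, 145/9, 0], [-32/3, 0, 16]]; det M2 = -148480/81
det M1 - det M2 = -1440; K = -1440 / (2320/9)^2 = -729/33640


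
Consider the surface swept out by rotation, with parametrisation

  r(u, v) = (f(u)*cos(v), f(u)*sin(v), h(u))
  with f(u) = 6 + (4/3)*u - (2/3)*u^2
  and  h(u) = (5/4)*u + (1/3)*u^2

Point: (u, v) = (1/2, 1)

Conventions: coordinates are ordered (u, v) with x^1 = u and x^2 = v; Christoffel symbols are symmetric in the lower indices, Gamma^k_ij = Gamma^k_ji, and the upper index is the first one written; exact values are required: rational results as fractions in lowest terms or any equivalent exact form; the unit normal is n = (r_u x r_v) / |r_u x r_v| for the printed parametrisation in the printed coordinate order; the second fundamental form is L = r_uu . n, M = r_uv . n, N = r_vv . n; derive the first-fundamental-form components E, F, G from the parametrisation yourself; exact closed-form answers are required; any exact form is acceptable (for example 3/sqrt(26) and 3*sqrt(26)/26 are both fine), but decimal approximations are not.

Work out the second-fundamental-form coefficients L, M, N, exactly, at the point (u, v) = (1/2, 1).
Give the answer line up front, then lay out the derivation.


Answer: L = 92*sqrt(17)/255, M = 0, N = 247*sqrt(17)/170

f = 13/2, f' = 2/3, f'' = -4/3, h' = 19/12, h'' = 2/3
E = 425/144, F = 0, G = 169/4; answer radicand W^2 = 425/144
unnormalised second-form numerators: l = 23/9, m = 0, n = 247/24; L = l/sqrt(425/144), and similarly M = m/sqrt(W^2), N = n/sqrt(W^2)


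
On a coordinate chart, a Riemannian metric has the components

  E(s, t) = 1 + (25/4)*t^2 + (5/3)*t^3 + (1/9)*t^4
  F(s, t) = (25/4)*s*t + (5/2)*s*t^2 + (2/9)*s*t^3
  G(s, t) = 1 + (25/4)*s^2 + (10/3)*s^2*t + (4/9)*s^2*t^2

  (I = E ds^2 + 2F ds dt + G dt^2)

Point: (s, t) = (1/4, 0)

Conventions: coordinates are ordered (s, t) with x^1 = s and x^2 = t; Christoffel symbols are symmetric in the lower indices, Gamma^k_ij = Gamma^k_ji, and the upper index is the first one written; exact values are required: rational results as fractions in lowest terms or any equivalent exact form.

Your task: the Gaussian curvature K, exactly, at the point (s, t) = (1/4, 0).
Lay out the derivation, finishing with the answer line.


E = 1, F = 0, G = 89/64, EG - F^2 = 89/64 at the point
E_s = 0, E_t = 0, F_s = 0, F_t = 25/16, G_s = 25/8, G_t = 5/24
E_tt = 25/2, F_st = 25/4, G_ss = 25/2
K follows from Brioschi's formula, (det M1 - det M2)/(EG - F^2)^2.
M1 = [[-E_tt/2 + F_st - G_ss/2, E_s/2, F_s - E_t/2], [F_t - G_s/2, E, F], [G_t/2, F, G]] = [[-25/4, 0, 0], [0, 1, 0], [5/48, 0, 89/64]]; det M1 = -2225/256
M2 = [[0, E_t/2, G_s/2], [E_t/2, E, F], [G_s/2, F, G]] = [[0, 0, 25/16], [0, 1, 0], [25/16, 0, 89/64]]; det M2 = -625/256
det M1 - det M2 = -25/4; K = -25/4 / (89/64)^2 = -25600/7921

Answer: K = -25600/7921


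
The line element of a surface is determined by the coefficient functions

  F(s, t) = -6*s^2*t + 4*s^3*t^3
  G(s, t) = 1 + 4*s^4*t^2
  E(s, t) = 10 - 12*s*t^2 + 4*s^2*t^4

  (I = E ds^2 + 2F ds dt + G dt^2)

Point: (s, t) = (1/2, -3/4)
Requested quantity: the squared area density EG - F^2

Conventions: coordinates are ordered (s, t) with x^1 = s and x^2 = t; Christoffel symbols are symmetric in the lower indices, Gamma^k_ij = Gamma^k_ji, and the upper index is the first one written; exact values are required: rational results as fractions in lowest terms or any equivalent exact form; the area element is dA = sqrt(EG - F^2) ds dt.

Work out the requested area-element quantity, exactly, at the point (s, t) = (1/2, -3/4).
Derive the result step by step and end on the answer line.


E = 1777/256, F = 117/128, G = 73/64; EG - F^2 = 1813/256

Answer: EG - F^2 = 1813/256


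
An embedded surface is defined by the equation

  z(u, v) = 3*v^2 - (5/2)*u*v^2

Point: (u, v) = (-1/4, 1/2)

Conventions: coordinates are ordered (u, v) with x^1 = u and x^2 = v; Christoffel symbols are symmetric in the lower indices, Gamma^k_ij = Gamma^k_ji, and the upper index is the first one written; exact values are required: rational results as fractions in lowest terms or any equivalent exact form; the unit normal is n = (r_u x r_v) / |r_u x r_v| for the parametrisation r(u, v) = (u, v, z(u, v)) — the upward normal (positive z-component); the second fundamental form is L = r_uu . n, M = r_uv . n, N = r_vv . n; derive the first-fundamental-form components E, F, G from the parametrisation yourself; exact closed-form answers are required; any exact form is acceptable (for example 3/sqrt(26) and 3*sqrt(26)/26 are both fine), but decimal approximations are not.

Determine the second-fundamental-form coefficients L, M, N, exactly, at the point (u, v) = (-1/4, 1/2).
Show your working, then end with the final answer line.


z_u = -5/8, z_v = 29/8, z_uu = 0, z_uv = -5/2, z_vv = 29/4
E = 89/64, F = -145/64, G = 905/64; answer radicand W^2 = 465/32
unnormalised second-form numerators: l = 0, m = -5/2, n = 29/4; L = l/sqrt(465/32), and similarly M = m/sqrt(W^2), N = n/sqrt(W^2)

Answer: L = 0, M = -2*sqrt(930)/93, N = 29*sqrt(930)/465


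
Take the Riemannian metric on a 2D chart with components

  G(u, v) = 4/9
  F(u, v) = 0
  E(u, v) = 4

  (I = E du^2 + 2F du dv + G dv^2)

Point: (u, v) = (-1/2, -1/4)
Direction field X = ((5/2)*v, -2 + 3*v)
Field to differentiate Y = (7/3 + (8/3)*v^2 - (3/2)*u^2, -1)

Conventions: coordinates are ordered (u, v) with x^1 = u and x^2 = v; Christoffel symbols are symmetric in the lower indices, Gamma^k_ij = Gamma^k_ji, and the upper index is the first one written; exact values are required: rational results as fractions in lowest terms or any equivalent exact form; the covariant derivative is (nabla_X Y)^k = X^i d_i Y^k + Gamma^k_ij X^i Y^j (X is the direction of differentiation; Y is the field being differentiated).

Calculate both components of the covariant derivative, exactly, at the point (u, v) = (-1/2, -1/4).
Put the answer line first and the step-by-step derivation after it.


Answer: (nabla_X Y)^u = 131/48, (nabla_X Y)^v = 0

E = 4, F = 0, G = 4/9 at the point
E_u = 0, E_v = 0, F_u = 0, F_v = 0, G_u = 0, G_v = 0
EG - F^2 = 16/9;  g^inv = (9/16) * [[4/9, 0], [0, 4]]
first-kind symbols [ij,l] = (1/2)(d_i g_jl + d_j g_il - d_l g_ij): [uu,u] = E_u/2 = 0, [uu,v] = F_u - E_v/2 = 0, [uv,u] = E_v/2 = 0, [uv,v] = G_u/2 = 0, [vv,u] = F_v - G_u/2 = 0, [vv,v] = G_v/2 = 0
Gamma^u_ij = (G*[ij,u] - F*[ij,v])/(EG - F^2), Gamma^v_ij = (E*[ij,v] - F*[ij,u])/(EG - F^2)
Gamma_uuu = 0, Gamma_uuv = 0, Gamma_uvv = 0, Gamma_vuu = 0, Gamma_vuv = 0, Gamma_vvv = 0
X = (-5/8, -11/4), Y = (17/8, -1) at the point


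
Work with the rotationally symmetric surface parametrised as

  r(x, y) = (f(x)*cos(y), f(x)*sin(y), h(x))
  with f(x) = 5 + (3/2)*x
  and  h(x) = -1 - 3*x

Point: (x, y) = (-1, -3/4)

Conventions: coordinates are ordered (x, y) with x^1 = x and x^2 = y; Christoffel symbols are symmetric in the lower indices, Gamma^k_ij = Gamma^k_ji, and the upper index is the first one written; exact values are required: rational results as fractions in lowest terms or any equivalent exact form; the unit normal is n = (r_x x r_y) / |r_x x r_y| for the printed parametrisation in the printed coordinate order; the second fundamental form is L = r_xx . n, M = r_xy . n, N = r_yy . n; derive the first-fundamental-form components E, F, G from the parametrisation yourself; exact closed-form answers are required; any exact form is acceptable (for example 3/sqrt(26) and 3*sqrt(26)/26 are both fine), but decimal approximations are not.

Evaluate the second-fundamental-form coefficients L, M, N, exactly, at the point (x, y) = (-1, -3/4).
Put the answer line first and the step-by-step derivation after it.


Answer: L = 0, M = 0, N = -7*sqrt(5)/5

f = 7/2, f' = 3/2, f'' = 0, h' = -3, h'' = 0
E = 45/4, F = 0, G = 49/4; answer radicand W^2 = 45/4
unnormalised second-form numerators: l = 0, m = 0, n = -21/2; L = l/sqrt(45/4), and similarly M = m/sqrt(W^2), N = n/sqrt(W^2)


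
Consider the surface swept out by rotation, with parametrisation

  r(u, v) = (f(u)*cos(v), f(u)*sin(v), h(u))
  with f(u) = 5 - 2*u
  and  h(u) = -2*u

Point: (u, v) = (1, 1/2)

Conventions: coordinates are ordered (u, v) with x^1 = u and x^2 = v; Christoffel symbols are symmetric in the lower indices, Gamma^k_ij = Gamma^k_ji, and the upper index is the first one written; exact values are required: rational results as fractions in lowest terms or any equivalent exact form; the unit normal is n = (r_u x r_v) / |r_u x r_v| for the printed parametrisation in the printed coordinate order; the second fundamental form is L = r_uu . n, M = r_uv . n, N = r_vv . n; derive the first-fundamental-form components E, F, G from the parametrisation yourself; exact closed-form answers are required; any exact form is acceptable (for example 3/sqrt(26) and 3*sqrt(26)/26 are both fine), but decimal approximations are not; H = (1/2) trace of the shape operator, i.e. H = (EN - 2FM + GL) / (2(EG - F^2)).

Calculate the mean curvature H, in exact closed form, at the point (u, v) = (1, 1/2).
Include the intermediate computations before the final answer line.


f = 3, f' = -2, f'' = 0, h' = -2, h'' = 0
E = 8, F = 0, G = 9; answer radicand W^2 = 8
unnormalised second-form numerators: l = 0, m = 0, n = -6; L = l/sqrt(8), and similarly M = m/sqrt(W^2), N = n/sqrt(W^2)
H = (E*n - 2*F*m + G*l) / (2*(EG - F^2)*sqrt(W^2)); E*n - 2*F*m + G*l = -48, EG - F^2 = 72, so H = (-1/3)/sqrt(8)

Answer: H = -sqrt(2)/12


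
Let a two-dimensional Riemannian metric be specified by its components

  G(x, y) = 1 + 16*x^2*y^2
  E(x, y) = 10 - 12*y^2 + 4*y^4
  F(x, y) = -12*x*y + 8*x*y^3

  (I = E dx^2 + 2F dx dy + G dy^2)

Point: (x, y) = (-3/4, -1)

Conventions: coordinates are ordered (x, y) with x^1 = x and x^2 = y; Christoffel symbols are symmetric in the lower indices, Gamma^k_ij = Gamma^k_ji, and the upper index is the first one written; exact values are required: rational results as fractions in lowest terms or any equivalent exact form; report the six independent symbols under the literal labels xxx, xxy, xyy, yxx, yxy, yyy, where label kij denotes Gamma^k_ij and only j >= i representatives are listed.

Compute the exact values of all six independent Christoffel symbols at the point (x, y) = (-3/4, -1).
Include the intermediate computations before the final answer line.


E = 2, F = -3, G = 10 at the point
E_x = 0, E_y = 8, F_x = 4, F_y = -9, G_x = -24, G_y = -18
EG - F^2 = 11;  g^inv = (1/11) * [[10, 3], [3, 2]]
first-kind symbols [ij,l] = (1/2)(d_i g_jl + d_j g_il - d_l g_ij): [xx,x] = E_x/2 = 0, [xx,y] = F_x - E_y/2 = 0, [xy,x] = E_y/2 = 4, [xy,y] = G_x/2 = -12, [yy,x] = F_y - G_x/2 = 3, [yy,y] = G_y/2 = -9
Gamma^x_ij = (G*[ij,x] - F*[ij,y])/(EG - F^2), Gamma^y_ij = (E*[ij,y] - F*[ij,x])/(EG - F^2)

Answer: Gamma_xxx = 0, Gamma_xxy = 4/11, Gamma_xyy = 3/11, Gamma_yxx = 0, Gamma_yxy = -12/11, Gamma_yyy = -9/11


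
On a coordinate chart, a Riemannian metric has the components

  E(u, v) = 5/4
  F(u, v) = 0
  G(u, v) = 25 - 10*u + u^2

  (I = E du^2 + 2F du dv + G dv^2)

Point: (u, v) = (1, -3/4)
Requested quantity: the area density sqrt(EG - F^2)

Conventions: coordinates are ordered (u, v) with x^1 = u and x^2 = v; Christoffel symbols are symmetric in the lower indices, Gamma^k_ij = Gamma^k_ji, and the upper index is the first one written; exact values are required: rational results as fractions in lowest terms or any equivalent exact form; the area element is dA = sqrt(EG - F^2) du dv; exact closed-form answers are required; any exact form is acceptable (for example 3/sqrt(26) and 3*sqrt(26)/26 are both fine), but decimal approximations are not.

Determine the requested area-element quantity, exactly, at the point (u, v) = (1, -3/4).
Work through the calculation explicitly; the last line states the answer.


E = 5/4, F = 0, G = 16; EG - F^2 = 20

Answer: sqrt(EG - F^2) = 2*sqrt(5)


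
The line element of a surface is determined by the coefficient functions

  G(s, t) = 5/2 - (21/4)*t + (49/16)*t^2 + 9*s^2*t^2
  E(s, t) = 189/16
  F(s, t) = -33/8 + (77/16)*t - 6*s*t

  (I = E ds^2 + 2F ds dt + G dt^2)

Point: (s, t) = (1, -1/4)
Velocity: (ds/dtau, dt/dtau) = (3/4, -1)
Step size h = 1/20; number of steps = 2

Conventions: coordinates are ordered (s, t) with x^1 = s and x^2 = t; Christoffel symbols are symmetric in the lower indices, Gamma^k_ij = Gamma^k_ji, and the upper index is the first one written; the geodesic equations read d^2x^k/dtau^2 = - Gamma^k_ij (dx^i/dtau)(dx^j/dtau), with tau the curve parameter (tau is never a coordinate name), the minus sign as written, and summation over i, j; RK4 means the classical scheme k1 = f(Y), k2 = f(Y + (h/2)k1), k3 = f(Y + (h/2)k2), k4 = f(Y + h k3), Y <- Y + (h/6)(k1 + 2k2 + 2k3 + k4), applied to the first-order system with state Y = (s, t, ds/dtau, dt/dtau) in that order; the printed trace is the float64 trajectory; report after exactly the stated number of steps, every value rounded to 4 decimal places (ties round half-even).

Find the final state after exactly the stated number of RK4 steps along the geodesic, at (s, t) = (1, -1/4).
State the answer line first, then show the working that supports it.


Answer: s = 1.0784, t = -0.3419, ds/dtau = 0.8138, dt/dtau = -0.8476

f(Y) = (ds/dtau, dt/dtau, -Gamma^s_ij Y'^i Y'^j, -Gamma^t_ij Y'^i Y'^j) with the Gammas evaluated at the stage position; h = 0.050000; intermediate values shown to 6 dp
step 0: s = 1.0000, t = -0.2500, ds/dtau = 0.7500, dt/dtau = -1.0000
step 1:
  k1: at (s, t) = (1.000000, -0.250000), (ds/dtau, dt/dtau) = (0.750000, -1.000000); Gamma_sss = 0.146163, Gamma_sst = 0.054811, Gamma_stt = -0.753045, Gamma_tss = 0.451018, Gamma_tst = 0.169132, Gamma_ttt = -1.866539; k1 = (0.750000, -1.000000, 0.753045, 1.866539)
  k2: at (s, t) = (1.018750, -0.275000), (ds/dtau, dt/dtau) = (0.768826, -0.953337); Gamma_sss = 0.142999, Gamma_sst = 0.060093, Gamma_stt = -0.746957, Gamma_tss = 0.448354, Gamma_tst = 0.188414, Gamma_ttt = -1.812885; k2 = (0.768826, -0.953337, 0.682437, 1.658818)
  k3: at (s, t) = (1.019221, -0.273833), (ds/dtau, dt/dtau) = (0.767061, -0.958530); Gamma_sss = 0.142960, Gamma_sst = 0.059850, Gamma_stt = -0.747913, Gamma_tss = 0.448144, Gamma_tst = 0.187613, Gamma_ttt = -1.816249; k3 = (0.767061, -0.958530, 0.691061, 1.680937)
  k4: at (s, t) = (1.038353, -0.297926), (ds/dtau, dt/dtau) = (0.784553, -0.915953); Gamma_sss = 0.138807, Gamma_sst = 0.064411, Gamma_stt = -0.744100, Gamma_tss = 0.442834, Gamma_tst = 0.205488, Gamma_ttt = -1.766998; k4 = (0.784553, -0.915953, 0.631411, 1.505217)
  Y <- Y + (h/6)(k1 + 2k2 + 2k3 + k4): s = 1.0384, t = -0.2978, ds/dtau = 0.7844, dt/dtau = -0.9162
step 2:
  k1: at (s, t) = (1.038386, -0.297831), (ds/dtau, dt/dtau) = (0.784429, -0.916239); Gamma_sss = 0.138808, Gamma_sst = 0.064392, Gamma_stt = -0.744166, Gamma_tss = 0.442826, Gamma_tst = 0.205425, Gamma_ttt = -1.767256; k1 = (0.784429, -0.916239, 0.631872, 1.506406)
  k2: at (s, t) = (1.057997, -0.320737), (ds/dtau, dt/dtau) = (0.800226, -0.878579); Gamma_sss = 0.133943, Gamma_sst = 0.068178, Gamma_stt = -0.742707, Gamma_tss = 0.435565, Gamma_tst = 0.221706, Gamma_ttt = -1.722829; k2 = (0.800226, -0.878579, 0.583392, 1.362682)
  k3: at (s, t) = (1.058392, -0.319795), (ds/dtau, dt/dtau) = (0.799014, -0.882172); Gamma_sss = 0.133954, Gamma_sst = 0.068009, Gamma_stt = -0.743308, Gamma_tss = 0.435520, Gamma_tst = 0.221115, Gamma_ttt = -1.725286; k3 = (0.799014, -0.882172, 0.588819, 1.376334)
  k4: at (s, t) = (1.078337, -0.341939), (ds/dtau, dt/dtau) = (0.813870, -0.847423); Gamma_sss = 0.128616, Gamma_sst = 0.071136, Gamma_stt = -0.743650, Gamma_tss = 0.426975, Gamma_tst = 0.236155, Gamma_ttt = -1.684015; k4 = (0.813870, -0.847423, 0.546965, 1.252261)
  Y <- Y + (h/6)(k1 + 2k2 + 2k3 + k4): s = 1.0784, t = -0.3419, ds/dtau = 0.8138, dt/dtau = -0.8476


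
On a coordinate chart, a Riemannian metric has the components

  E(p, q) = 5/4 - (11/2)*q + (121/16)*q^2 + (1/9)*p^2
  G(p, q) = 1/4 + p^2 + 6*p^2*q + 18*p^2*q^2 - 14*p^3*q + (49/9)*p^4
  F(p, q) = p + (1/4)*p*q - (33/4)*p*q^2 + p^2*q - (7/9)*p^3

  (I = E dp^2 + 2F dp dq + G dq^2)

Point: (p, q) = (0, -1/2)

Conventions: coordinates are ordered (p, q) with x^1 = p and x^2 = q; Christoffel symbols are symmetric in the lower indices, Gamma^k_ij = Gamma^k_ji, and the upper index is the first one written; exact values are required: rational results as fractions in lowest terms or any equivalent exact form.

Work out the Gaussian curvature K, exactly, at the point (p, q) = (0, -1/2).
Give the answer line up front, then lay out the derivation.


Answer: K = 548096/142129

E = 377/64, F = 0, G = 1/4, EG - F^2 = 377/256 at the point
E_p = 0, E_q = -209/16, F_p = -19/16, F_q = 0, G_p = 0, G_q = 0
E_qq = 121/8, F_pq = 17/2, G_pp = 5
The intrinsic route: Brioschi's K = (det M1 - det M2)/(EG - F^2)^2.
M1 = [[-E_qq/2 + F_pq - G_pp/2, E_p/2, F_p - E_q/2], [F_q - G_p/2, E, F], [G_q/2, F, G]] = [[-25/16, 0, 171/32], [0, 377/64, 0], [0, 0, 1/4]]; det M1 = -9425/4096
M2 = [[0, E_q/2, G_p/2], [E_q/2, E, F], [G_p/2, F, G]] = [[0, -209/32, 0], [-209/32, 377/64, 0], [0, 0, 1/4]]; det M2 = -43681/4096
det M1 - det M2 = 2141/256; K = 2141/256 / (377/256)^2 = 548096/142129


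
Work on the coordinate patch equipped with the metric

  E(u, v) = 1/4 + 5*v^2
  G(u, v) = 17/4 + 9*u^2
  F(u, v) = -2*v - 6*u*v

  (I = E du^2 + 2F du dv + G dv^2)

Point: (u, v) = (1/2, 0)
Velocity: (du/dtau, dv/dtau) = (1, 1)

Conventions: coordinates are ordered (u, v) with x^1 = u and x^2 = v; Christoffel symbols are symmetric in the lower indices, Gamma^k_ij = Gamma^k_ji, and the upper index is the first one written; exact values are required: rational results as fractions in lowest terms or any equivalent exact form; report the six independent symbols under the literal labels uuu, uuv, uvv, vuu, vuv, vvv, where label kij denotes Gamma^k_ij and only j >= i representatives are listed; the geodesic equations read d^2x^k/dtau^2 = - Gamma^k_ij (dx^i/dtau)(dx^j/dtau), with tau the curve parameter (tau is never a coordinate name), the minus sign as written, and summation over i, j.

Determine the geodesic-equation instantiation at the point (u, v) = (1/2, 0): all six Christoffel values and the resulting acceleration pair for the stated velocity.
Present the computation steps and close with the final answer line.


E = 1/4, F = 0, G = 13/2 at the point
E_u = 0, E_v = 0, F_u = 0, F_v = -5, G_u = 9, G_v = 0
EG - F^2 = 13/8;  g^inv = (8/13) * [[13/2, 0], [0, 1/4]]
first-kind symbols [ij,l] = (1/2)(d_i g_jl + d_j g_il - d_l g_ij): [uu,u] = E_u/2 = 0, [uu,v] = F_u - E_v/2 = 0, [uv,u] = E_v/2 = 0, [uv,v] = G_u/2 = 9/2, [vv,u] = F_v - G_u/2 = -19/2, [vv,v] = G_v/2 = 0
Gamma^u_ij = (G*[ij,u] - F*[ij,v])/(EG - F^2), Gamma^v_ij = (E*[ij,v] - F*[ij,u])/(EG - F^2)
Gamma_uuu = 0, Gamma_uuv = 0, Gamma_uvv = -38, Gamma_vuu = 0, Gamma_vuv = 9/13, Gamma_vvv = 0
d^2u/dtau^2 = -(Gamma_uuu*(1)^2 + 2*Gamma_uuv*(1)*(1) + Gamma_uvv*(1)^2) = 38
d^2v/dtau^2 = -(Gamma_vuu*(1)^2 + 2*Gamma_vuv*(1)*(1) + Gamma_vvv*(1)^2) = -18/13

Answer: Gamma_uuu = 0, Gamma_uuv = 0, Gamma_uvv = -38, Gamma_vuu = 0, Gamma_vuv = 9/13, Gamma_vvv = 0; accelerations (d^2u/dtau^2, d^2v/dtau^2) = (38, -18/13)


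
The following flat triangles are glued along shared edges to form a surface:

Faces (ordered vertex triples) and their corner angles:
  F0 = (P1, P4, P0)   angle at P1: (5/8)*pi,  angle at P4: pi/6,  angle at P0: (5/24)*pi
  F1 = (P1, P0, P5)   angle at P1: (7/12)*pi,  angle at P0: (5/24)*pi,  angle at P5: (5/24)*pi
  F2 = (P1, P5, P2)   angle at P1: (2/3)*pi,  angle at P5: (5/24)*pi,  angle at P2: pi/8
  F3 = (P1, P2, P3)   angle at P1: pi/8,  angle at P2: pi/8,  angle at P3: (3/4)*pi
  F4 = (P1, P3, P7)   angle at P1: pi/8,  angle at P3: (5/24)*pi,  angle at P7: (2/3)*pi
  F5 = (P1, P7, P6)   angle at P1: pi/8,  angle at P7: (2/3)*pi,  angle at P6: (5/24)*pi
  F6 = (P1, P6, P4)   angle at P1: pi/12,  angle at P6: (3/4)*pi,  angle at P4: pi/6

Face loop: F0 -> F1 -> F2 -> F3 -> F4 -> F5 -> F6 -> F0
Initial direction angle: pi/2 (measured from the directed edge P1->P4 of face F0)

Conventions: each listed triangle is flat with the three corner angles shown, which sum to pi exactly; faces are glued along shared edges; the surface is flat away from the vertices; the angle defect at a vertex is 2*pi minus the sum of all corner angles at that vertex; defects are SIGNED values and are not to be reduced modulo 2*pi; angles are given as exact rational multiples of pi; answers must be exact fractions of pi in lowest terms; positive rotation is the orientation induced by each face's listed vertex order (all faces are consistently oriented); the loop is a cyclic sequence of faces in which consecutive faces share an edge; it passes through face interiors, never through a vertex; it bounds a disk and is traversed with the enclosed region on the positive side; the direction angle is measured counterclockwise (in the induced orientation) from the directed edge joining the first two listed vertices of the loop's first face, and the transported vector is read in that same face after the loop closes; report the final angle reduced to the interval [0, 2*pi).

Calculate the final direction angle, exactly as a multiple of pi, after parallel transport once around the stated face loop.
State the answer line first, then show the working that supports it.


Answer: final direction angle = pi/6

enclosed vertex P1: corner angles sum to (7/3)*pi, defect = 2*pi - (7/3)*pi = -pi/3
holonomy = initial angle + sum of enclosed defects (mod 2*pi), positive in the induced orientation
final angle = pi/2 - pi/3 = pi/6 (mod 2*pi)


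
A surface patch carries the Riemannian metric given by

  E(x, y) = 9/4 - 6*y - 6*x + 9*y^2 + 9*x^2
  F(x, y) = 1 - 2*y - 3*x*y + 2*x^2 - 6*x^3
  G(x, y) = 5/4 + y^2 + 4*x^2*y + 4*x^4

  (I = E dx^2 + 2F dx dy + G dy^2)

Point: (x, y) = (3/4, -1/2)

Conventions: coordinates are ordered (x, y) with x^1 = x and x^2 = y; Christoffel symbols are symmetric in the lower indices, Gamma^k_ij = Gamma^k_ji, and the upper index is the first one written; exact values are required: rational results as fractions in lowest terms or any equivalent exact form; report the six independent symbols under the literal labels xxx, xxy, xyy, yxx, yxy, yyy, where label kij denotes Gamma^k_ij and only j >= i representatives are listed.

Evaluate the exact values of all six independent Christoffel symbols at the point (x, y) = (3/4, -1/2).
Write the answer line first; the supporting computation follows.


Answer: Gamma_xxx = 75/263, Gamma_xxy = -795/526, Gamma_xyy = -1139/1052, Gamma_yxx = 222/263, Gamma_yxy = 717/263, Gamma_yyy = 797/526

E = 129/16, F = 55/32, G = 105/64 at the point
E_x = 15/2, E_y = -15, F_x = -45/8, F_y = -17/4, G_x = 15/4, G_y = 5/4
EG - F^2 = 1315/128;  g^inv = (128/1315) * [[105/64, -55/32], [-55/32, 129/16]]
first-kind symbols [ij,l] = (1/2)(d_i g_jl + d_j g_il - d_l g_ij): [xx,x] = E_x/2 = 15/4, [xx,y] = F_x - E_y/2 = 15/8, [xy,x] = E_y/2 = -15/2, [xy,y] = G_x/2 = 15/8, [yy,x] = F_y - G_x/2 = -49/8, [yy,y] = G_y/2 = 5/8
Gamma^x_ij = (G*[ij,x] - F*[ij,y])/(EG - F^2), Gamma^y_ij = (E*[ij,y] - F*[ij,x])/(EG - F^2)


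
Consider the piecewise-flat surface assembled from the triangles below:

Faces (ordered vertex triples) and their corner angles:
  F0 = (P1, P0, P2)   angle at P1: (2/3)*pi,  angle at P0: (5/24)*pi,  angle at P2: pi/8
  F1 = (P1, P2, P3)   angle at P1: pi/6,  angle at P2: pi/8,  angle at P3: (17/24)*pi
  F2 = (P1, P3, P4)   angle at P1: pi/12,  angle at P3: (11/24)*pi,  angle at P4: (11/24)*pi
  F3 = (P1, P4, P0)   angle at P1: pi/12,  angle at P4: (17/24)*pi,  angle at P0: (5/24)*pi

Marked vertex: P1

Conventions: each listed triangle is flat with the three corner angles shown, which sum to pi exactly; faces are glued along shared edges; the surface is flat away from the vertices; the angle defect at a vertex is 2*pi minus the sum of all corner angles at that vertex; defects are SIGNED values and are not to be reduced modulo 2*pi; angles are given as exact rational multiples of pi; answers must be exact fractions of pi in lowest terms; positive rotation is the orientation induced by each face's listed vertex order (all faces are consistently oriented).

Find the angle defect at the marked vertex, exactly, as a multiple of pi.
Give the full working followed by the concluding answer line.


Sum of corner angles at P1: pi
defect = 2*pi - pi

Answer: defect(P1) = pi


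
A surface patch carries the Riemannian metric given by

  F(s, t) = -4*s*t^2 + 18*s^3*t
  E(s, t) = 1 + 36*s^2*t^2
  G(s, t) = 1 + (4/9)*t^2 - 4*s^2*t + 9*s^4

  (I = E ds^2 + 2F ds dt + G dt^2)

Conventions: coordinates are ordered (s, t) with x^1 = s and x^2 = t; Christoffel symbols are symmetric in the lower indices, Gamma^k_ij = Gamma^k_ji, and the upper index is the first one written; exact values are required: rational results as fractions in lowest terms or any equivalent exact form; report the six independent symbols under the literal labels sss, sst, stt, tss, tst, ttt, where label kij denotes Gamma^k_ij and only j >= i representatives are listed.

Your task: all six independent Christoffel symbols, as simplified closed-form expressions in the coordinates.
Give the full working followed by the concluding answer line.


E = 1 + 36*s^2*t^2; F = -4*s*t^2 + 18*s^3*t; G = 1 + (4/9)*t^2 - 4*s^2*t + 9*s^4
Gamma^k_ij = (1/2) g^{kl} (d_i g_jl + d_j g_il - d_l g_ij), with g^inv = (1/(EG-F^2)) [[G, -F], [-F, E]]
first partials: E_s = 72*s*t^2, E_t = 72*s^2*t, F_s = -4*t^2 + 54*s^2*t, F_t = -8*s*t + 18*s^3, G_s = -8*s*t + 36*s^3, G_t = (8/9)*t - 4*s^2
D = EG - F^2 = 1 + (4/9)*t^2 - 4*s^2*t + 36*s^2*t^2 + 9*s^4
expanded: Gamma^s_ss = (G E_s - 2F F_s + F E_t)/(2D), Gamma^s_st = (G E_t - F G_s)/(2D), Gamma^s_tt = (2G F_t - G G_s - F G_t)/(2D), Gamma^t_ss = (2E F_s - E E_t - F E_s)/(2D), Gamma^t_st = (E G_s - F E_t)/(2D), Gamma^t_tt = (E G_t - 2F F_t + F G_s)/(2D); substitute and cancel common factors

Answer: Gamma_sss = 324*s*t^2/(81*s^4 + 324*s^2*t^2 - 36*s^2*t + 4*t^2 + 9), Gamma_sst = 324*s^2*t/(81*s^4 + 324*s^2*t^2 - 36*s^2*t + 4*t^2 + 9), Gamma_stt = -36*s*t/(81*s^4 + 324*s^2*t^2 - 36*s^2*t + 4*t^2 + 9), Gamma_tss = (162*s^2*t - 36*t^2)/(81*s^4 + 324*s^2*t^2 - 36*s^2*t + 4*t^2 + 9), Gamma_tst = (162*s^3 - 36*s*t)/(81*s^4 + 324*s^2*t^2 - 36*s^2*t + 4*t^2 + 9), Gamma_ttt = (-18*s^2 + 4*t)/(81*s^4 + 324*s^2*t^2 - 36*s^2*t + 4*t^2 + 9)


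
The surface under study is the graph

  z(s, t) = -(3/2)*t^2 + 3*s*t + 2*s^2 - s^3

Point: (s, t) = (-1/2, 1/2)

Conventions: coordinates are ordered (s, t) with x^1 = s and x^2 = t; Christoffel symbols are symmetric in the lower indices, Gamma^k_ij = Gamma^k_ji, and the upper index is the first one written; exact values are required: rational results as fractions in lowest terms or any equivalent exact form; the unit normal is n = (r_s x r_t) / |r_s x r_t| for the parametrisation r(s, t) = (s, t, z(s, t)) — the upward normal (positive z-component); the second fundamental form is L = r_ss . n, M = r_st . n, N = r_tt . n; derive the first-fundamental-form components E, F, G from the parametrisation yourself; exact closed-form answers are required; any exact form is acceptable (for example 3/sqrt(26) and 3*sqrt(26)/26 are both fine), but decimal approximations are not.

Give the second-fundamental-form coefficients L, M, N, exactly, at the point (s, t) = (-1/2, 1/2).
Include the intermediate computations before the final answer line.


z_s = -5/4, z_t = -3, z_ss = 7, z_st = 3, z_tt = -3
E = 41/16, F = 15/4, G = 10; answer radicand W^2 = 185/16
unnormalised second-form numerators: l = 7, m = 3, n = -3; L = l/sqrt(185/16), and similarly M = m/sqrt(W^2), N = n/sqrt(W^2)

Answer: L = 28*sqrt(185)/185, M = 12*sqrt(185)/185, N = -12*sqrt(185)/185
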